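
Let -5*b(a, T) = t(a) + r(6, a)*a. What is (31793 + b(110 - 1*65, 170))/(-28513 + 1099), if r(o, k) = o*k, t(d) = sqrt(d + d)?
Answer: -29363/27414 + sqrt(10)/45690 ≈ -1.0710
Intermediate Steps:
t(d) = sqrt(2)*sqrt(d) (t(d) = sqrt(2*d) = sqrt(2)*sqrt(d))
r(o, k) = k*o
b(a, T) = -6*a**2/5 - sqrt(2)*sqrt(a)/5 (b(a, T) = -(sqrt(2)*sqrt(a) + (a*6)*a)/5 = -(sqrt(2)*sqrt(a) + (6*a)*a)/5 = -(sqrt(2)*sqrt(a) + 6*a**2)/5 = -(6*a**2 + sqrt(2)*sqrt(a))/5 = -6*a**2/5 - sqrt(2)*sqrt(a)/5)
(31793 + b(110 - 1*65, 170))/(-28513 + 1099) = (31793 + (-6*(110 - 1*65)**2/5 - sqrt(2)*sqrt(110 - 1*65)/5))/(-28513 + 1099) = (31793 + (-6*(110 - 65)**2/5 - sqrt(2)*sqrt(110 - 65)/5))/(-27414) = (31793 + (-6/5*45**2 - sqrt(2)*sqrt(45)/5))*(-1/27414) = (31793 + (-6/5*2025 - sqrt(2)*3*sqrt(5)/5))*(-1/27414) = (31793 + (-2430 - 3*sqrt(10)/5))*(-1/27414) = (29363 - 3*sqrt(10)/5)*(-1/27414) = -29363/27414 + sqrt(10)/45690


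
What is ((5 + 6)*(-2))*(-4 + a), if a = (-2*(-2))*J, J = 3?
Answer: -176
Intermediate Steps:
a = 12 (a = -2*(-2)*3 = 4*3 = 12)
((5 + 6)*(-2))*(-4 + a) = ((5 + 6)*(-2))*(-4 + 12) = (11*(-2))*8 = -22*8 = -176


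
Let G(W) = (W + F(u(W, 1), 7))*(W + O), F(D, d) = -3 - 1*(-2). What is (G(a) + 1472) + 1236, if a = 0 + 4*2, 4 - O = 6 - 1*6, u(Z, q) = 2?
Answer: 2792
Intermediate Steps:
F(D, d) = -1 (F(D, d) = -3 + 2 = -1)
O = 4 (O = 4 - (6 - 1*6) = 4 - (6 - 6) = 4 - 1*0 = 4 + 0 = 4)
a = 8 (a = 0 + 8 = 8)
G(W) = (-1 + W)*(4 + W) (G(W) = (W - 1)*(W + 4) = (-1 + W)*(4 + W))
(G(a) + 1472) + 1236 = ((-4 + 8² + 3*8) + 1472) + 1236 = ((-4 + 64 + 24) + 1472) + 1236 = (84 + 1472) + 1236 = 1556 + 1236 = 2792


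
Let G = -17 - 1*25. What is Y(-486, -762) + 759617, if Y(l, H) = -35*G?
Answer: 761087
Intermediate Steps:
G = -42 (G = -17 - 25 = -42)
Y(l, H) = 1470 (Y(l, H) = -35*(-42) = 1470)
Y(-486, -762) + 759617 = 1470 + 759617 = 761087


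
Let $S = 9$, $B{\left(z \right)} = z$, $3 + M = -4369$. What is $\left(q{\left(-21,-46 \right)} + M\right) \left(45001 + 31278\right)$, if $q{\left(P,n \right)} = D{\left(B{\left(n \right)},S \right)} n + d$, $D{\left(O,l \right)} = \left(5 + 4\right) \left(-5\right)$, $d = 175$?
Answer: $-162245433$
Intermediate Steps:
$M = -4372$ ($M = -3 - 4369 = -4372$)
$D{\left(O,l \right)} = -45$ ($D{\left(O,l \right)} = 9 \left(-5\right) = -45$)
$q{\left(P,n \right)} = 175 - 45 n$ ($q{\left(P,n \right)} = - 45 n + 175 = 175 - 45 n$)
$\left(q{\left(-21,-46 \right)} + M\right) \left(45001 + 31278\right) = \left(\left(175 - -2070\right) - 4372\right) \left(45001 + 31278\right) = \left(\left(175 + 2070\right) - 4372\right) 76279 = \left(2245 - 4372\right) 76279 = \left(-2127\right) 76279 = -162245433$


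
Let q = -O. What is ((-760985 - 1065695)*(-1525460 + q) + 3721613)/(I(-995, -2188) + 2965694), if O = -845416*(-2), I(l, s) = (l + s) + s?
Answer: 5875139992173/2960323 ≈ 1.9846e+6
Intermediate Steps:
I(l, s) = l + 2*s
O = 1690832
q = -1690832 (q = -1*1690832 = -1690832)
((-760985 - 1065695)*(-1525460 + q) + 3721613)/(I(-995, -2188) + 2965694) = ((-760985 - 1065695)*(-1525460 - 1690832) + 3721613)/((-995 + 2*(-2188)) + 2965694) = (-1826680*(-3216292) + 3721613)/((-995 - 4376) + 2965694) = (5875136270560 + 3721613)/(-5371 + 2965694) = 5875139992173/2960323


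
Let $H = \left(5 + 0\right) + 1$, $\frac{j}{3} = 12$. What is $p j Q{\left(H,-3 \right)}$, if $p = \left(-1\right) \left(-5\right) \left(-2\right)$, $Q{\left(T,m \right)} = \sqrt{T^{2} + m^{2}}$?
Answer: $- 1080 \sqrt{5} \approx -2415.0$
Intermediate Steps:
$j = 36$ ($j = 3 \cdot 12 = 36$)
$H = 6$ ($H = 5 + 1 = 6$)
$p = -10$ ($p = 5 \left(-2\right) = -10$)
$p j Q{\left(H,-3 \right)} = \left(-10\right) 36 \sqrt{6^{2} + \left(-3\right)^{2}} = - 360 \sqrt{36 + 9} = - 360 \sqrt{45} = - 360 \cdot 3 \sqrt{5} = - 1080 \sqrt{5}$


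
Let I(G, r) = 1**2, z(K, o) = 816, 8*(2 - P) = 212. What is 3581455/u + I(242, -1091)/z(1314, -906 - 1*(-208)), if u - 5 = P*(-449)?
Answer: 649439619/1995664 ≈ 325.43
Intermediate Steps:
P = -49/2 (P = 2 - 1/8*212 = 2 - 53/2 = -49/2 ≈ -24.500)
I(G, r) = 1
u = 22011/2 (u = 5 - 49/2*(-449) = 5 + 22001/2 = 22011/2 ≈ 11006.)
3581455/u + I(242, -1091)/z(1314, -906 - 1*(-208)) = 3581455/(22011/2) + 1/816 = 3581455*(2/22011) + 1*(1/816) = 7162910/22011 + 1/816 = 649439619/1995664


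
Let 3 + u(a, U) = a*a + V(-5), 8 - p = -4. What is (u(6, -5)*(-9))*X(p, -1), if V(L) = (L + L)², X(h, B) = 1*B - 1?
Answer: 2394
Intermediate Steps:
p = 12 (p = 8 - 1*(-4) = 8 + 4 = 12)
X(h, B) = -1 + B (X(h, B) = B - 1 = -1 + B)
V(L) = 4*L² (V(L) = (2*L)² = 4*L²)
u(a, U) = 97 + a² (u(a, U) = -3 + (a*a + 4*(-5)²) = -3 + (a² + 4*25) = -3 + (a² + 100) = -3 + (100 + a²) = 97 + a²)
(u(6, -5)*(-9))*X(p, -1) = ((97 + 6²)*(-9))*(-1 - 1) = ((97 + 36)*(-9))*(-2) = (133*(-9))*(-2) = -1197*(-2) = 2394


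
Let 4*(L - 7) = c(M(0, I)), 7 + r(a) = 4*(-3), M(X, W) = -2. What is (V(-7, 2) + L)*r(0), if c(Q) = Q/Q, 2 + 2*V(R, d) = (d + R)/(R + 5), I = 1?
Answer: -285/2 ≈ -142.50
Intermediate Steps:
V(R, d) = -1 + (R + d)/(2*(5 + R)) (V(R, d) = -1 + ((d + R)/(R + 5))/2 = -1 + ((R + d)/(5 + R))/2 = -1 + (R + d)/(2*(5 + R)))
c(Q) = 1
r(a) = -19 (r(a) = -7 + 4*(-3) = -7 - 12 = -19)
L = 29/4 (L = 7 + (¼)*1 = 7 + ¼ = 29/4 ≈ 7.2500)
(V(-7, 2) + L)*r(0) = ((-10 + 2 - 1*(-7))/(2*(5 - 7)) + 29/4)*(-19) = ((½)*(-10 + 2 + 7)/(-2) + 29/4)*(-19) = ((½)*(-½)*(-1) + 29/4)*(-19) = (¼ + 29/4)*(-19) = (15/2)*(-19) = -285/2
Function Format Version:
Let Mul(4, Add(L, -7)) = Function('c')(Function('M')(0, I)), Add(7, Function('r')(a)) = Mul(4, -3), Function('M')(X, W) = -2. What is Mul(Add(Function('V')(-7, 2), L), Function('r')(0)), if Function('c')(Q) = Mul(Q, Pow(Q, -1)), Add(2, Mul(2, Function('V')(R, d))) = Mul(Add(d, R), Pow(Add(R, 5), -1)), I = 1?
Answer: Rational(-285, 2) ≈ -142.50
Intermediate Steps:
Function('V')(R, d) = Add(-1, Mul(Rational(1, 2), Pow(Add(5, R), -1), Add(R, d))) (Function('V')(R, d) = Add(-1, Mul(Rational(1, 2), Mul(Add(d, R), Pow(Add(R, 5), -1)))) = Add(-1, Mul(Rational(1, 2), Mul(Add(R, d), Pow(Add(5, R), -1)))) = Add(-1, Mul(Rational(1, 2), Mul(Pow(Add(5, R), -1), Add(R, d)))) = Add(-1, Mul(Rational(1, 2), Pow(Add(5, R), -1), Add(R, d))))
Function('c')(Q) = 1
Function('r')(a) = -19 (Function('r')(a) = Add(-7, Mul(4, -3)) = Add(-7, -12) = -19)
L = Rational(29, 4) (L = Add(7, Mul(Rational(1, 4), 1)) = Add(7, Rational(1, 4)) = Rational(29, 4) ≈ 7.2500)
Mul(Add(Function('V')(-7, 2), L), Function('r')(0)) = Mul(Add(Mul(Rational(1, 2), Pow(Add(5, -7), -1), Add(-10, 2, Mul(-1, -7))), Rational(29, 4)), -19) = Mul(Add(Mul(Rational(1, 2), Pow(-2, -1), Add(-10, 2, 7)), Rational(29, 4)), -19) = Mul(Add(Mul(Rational(1, 2), Rational(-1, 2), -1), Rational(29, 4)), -19) = Mul(Add(Rational(1, 4), Rational(29, 4)), -19) = Mul(Rational(15, 2), -19) = Rational(-285, 2)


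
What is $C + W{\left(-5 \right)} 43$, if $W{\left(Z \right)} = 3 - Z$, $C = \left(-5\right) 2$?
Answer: $334$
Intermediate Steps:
$C = -10$
$C + W{\left(-5 \right)} 43 = -10 + \left(3 - -5\right) 43 = -10 + \left(3 + 5\right) 43 = -10 + 8 \cdot 43 = -10 + 344 = 334$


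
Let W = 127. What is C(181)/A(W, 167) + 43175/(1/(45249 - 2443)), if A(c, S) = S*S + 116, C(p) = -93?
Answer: 17252471381719/9335 ≈ 1.8481e+9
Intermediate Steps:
A(c, S) = 116 + S² (A(c, S) = S² + 116 = 116 + S²)
C(181)/A(W, 167) + 43175/(1/(45249 - 2443)) = -93/(116 + 167²) + 43175/(1/(45249 - 2443)) = -93/(116 + 27889) + 43175/(1/42806) = -93/28005 + 43175/(1/42806) = -93*1/28005 + 43175*42806 = -31/9335 + 1848149050 = 17252471381719/9335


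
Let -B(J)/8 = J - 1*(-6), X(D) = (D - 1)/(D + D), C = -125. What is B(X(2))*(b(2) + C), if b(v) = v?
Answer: 6150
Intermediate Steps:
X(D) = (-1 + D)/(2*D) (X(D) = (-1 + D)/((2*D)) = (-1 + D)*(1/(2*D)) = (-1 + D)/(2*D))
B(J) = -48 - 8*J (B(J) = -8*(J - 1*(-6)) = -8*(J + 6) = -8*(6 + J) = -48 - 8*J)
B(X(2))*(b(2) + C) = (-48 - 4*(-1 + 2)/2)*(2 - 125) = (-48 - 4/2)*(-123) = (-48 - 8*¼)*(-123) = (-48 - 2)*(-123) = -50*(-123) = 6150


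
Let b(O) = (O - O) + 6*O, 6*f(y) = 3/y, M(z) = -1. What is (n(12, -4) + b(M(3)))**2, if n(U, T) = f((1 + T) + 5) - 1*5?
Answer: 1849/16 ≈ 115.56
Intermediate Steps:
f(y) = 1/(2*y) (f(y) = (3/y)/6 = 1/(2*y))
b(O) = 6*O (b(O) = 0 + 6*O = 6*O)
n(U, T) = -5 + 1/(2*(6 + T)) (n(U, T) = 1/(2*((1 + T) + 5)) - 1*5 = 1/(2*(6 + T)) - 5 = -5 + 1/(2*(6 + T)))
(n(12, -4) + b(M(3)))**2 = ((-59 - 10*(-4))/(2*(6 - 4)) + 6*(-1))**2 = ((1/2)*(-59 + 40)/2 - 6)**2 = ((1/2)*(1/2)*(-19) - 6)**2 = (-19/4 - 6)**2 = (-43/4)**2 = 1849/16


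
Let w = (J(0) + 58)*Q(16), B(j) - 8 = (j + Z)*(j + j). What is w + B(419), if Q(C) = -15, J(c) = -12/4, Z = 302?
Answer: 603381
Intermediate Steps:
J(c) = -3 (J(c) = -12*¼ = -3)
B(j) = 8 + 2*j*(302 + j) (B(j) = 8 + (j + 302)*(j + j) = 8 + (302 + j)*(2*j) = 8 + 2*j*(302 + j))
w = -825 (w = (-3 + 58)*(-15) = 55*(-15) = -825)
w + B(419) = -825 + (8 + 2*419² + 604*419) = -825 + (8 + 2*175561 + 253076) = -825 + (8 + 351122 + 253076) = -825 + 604206 = 603381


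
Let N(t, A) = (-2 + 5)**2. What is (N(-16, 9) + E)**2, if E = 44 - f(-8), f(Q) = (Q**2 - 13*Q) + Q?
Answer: 11449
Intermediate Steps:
N(t, A) = 9 (N(t, A) = 3**2 = 9)
f(Q) = Q**2 - 12*Q
E = -116 (E = 44 - (-8)*(-12 - 8) = 44 - (-8)*(-20) = 44 - 1*160 = 44 - 160 = -116)
(N(-16, 9) + E)**2 = (9 - 116)**2 = (-107)**2 = 11449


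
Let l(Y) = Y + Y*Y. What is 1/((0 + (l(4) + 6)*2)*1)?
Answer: 1/52 ≈ 0.019231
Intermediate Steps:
l(Y) = Y + Y**2
1/((0 + (l(4) + 6)*2)*1) = 1/((0 + (4*(1 + 4) + 6)*2)*1) = 1/((0 + (4*5 + 6)*2)*1) = 1/((0 + (20 + 6)*2)*1) = 1/((0 + 26*2)*1) = 1/((0 + 52)*1) = 1/(52*1) = 1/52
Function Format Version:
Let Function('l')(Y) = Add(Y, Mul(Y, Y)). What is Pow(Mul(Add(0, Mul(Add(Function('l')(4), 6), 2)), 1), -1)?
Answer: Rational(1, 52) ≈ 0.019231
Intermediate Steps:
Function('l')(Y) = Add(Y, Pow(Y, 2))
Pow(Mul(Add(0, Mul(Add(Function('l')(4), 6), 2)), 1), -1) = Pow(Mul(Add(0, Mul(Add(Mul(4, Add(1, 4)), 6), 2)), 1), -1) = Pow(Mul(Add(0, Mul(Add(Mul(4, 5), 6), 2)), 1), -1) = Pow(Mul(Add(0, Mul(Add(20, 6), 2)), 1), -1) = Pow(Mul(Add(0, Mul(26, 2)), 1), -1) = Pow(Mul(Add(0, 52), 1), -1) = Pow(Mul(52, 1), -1) = Pow(52, -1) = Rational(1, 52)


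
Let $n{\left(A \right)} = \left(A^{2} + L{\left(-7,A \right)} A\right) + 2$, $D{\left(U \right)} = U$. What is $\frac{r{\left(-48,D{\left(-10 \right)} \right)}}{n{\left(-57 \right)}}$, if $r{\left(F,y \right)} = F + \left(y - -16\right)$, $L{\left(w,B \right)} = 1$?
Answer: $- \frac{21}{1597} \approx -0.01315$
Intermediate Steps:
$r{\left(F,y \right)} = 16 + F + y$ ($r{\left(F,y \right)} = F + \left(y + 16\right) = F + \left(16 + y\right) = 16 + F + y$)
$n{\left(A \right)} = 2 + A + A^{2}$ ($n{\left(A \right)} = \left(A^{2} + 1 A\right) + 2 = \left(A^{2} + A\right) + 2 = \left(A + A^{2}\right) + 2 = 2 + A + A^{2}$)
$\frac{r{\left(-48,D{\left(-10 \right)} \right)}}{n{\left(-57 \right)}} = \frac{16 - 48 - 10}{2 - 57 + \left(-57\right)^{2}} = - \frac{42}{2 - 57 + 3249} = - \frac{42}{3194} = \left(-42\right) \frac{1}{3194} = - \frac{21}{1597}$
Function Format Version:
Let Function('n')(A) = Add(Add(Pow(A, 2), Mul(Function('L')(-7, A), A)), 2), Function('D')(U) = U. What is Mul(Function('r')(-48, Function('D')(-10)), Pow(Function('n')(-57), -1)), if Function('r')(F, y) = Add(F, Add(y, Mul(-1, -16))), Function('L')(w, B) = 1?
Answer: Rational(-21, 1597) ≈ -0.013150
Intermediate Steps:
Function('r')(F, y) = Add(16, F, y) (Function('r')(F, y) = Add(F, Add(y, 16)) = Add(F, Add(16, y)) = Add(16, F, y))
Function('n')(A) = Add(2, A, Pow(A, 2)) (Function('n')(A) = Add(Add(Pow(A, 2), Mul(1, A)), 2) = Add(Add(Pow(A, 2), A), 2) = Add(Add(A, Pow(A, 2)), 2) = Add(2, A, Pow(A, 2)))
Mul(Function('r')(-48, Function('D')(-10)), Pow(Function('n')(-57), -1)) = Mul(Add(16, -48, -10), Pow(Add(2, -57, Pow(-57, 2)), -1)) = Mul(-42, Pow(Add(2, -57, 3249), -1)) = Mul(-42, Pow(3194, -1)) = Mul(-42, Rational(1, 3194)) = Rational(-21, 1597)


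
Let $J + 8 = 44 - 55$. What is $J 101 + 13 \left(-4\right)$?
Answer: $-1971$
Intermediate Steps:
$J = -19$ ($J = -8 + \left(44 - 55\right) = -8 - 11 = -19$)
$J 101 + 13 \left(-4\right) = \left(-19\right) 101 + 13 \left(-4\right) = -1919 - 52 = -1971$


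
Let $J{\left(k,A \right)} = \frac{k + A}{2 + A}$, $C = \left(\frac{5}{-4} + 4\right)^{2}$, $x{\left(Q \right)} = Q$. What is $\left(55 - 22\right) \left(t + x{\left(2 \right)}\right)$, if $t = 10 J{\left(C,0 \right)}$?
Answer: $\frac{21021}{16} \approx 1313.8$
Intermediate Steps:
$C = \frac{121}{16}$ ($C = \left(5 \left(- \frac{1}{4}\right) + 4\right)^{2} = \left(- \frac{5}{4} + 4\right)^{2} = \left(\frac{11}{4}\right)^{2} = \frac{121}{16} \approx 7.5625$)
$J{\left(k,A \right)} = \frac{A + k}{2 + A}$
$t = \frac{605}{16}$ ($t = 10 \frac{0 + \frac{121}{16}}{2 + 0} = 10 \cdot \frac{1}{2} \cdot \frac{121}{16} = 10 \cdot \frac{121}{32} = \frac{605}{16} \approx 37.813$)
$\left(55 - 22\right) \left(t + x{\left(2 \right)}\right) = \left(55 - 22\right) \left(\frac{605}{16} + 2\right) = \left(55 - 22\right) \frac{637}{16} = 33 \cdot \frac{637}{16} = \frac{21021}{16}$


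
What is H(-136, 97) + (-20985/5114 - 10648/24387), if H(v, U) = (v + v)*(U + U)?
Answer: -598321232881/11337738 ≈ -52773.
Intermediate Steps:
H(v, U) = 4*U*v (H(v, U) = (2*v)*(2*U) = 4*U*v)
H(-136, 97) + (-20985/5114 - 10648/24387) = 4*97*(-136) + (-20985/5114 - 10648/24387) = -52768 + (-20985*1/5114 - 10648*1/24387) = -52768 + (-20985/5114 - 968/2217) = -52768 - 51474097/11337738 = -598321232881/11337738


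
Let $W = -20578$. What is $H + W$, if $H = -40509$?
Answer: $-61087$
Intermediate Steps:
$H + W = -40509 - 20578 = -61087$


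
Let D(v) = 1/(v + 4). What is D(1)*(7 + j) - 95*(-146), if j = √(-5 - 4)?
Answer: 69357/5 + 3*I/5 ≈ 13871.0 + 0.6*I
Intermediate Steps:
D(v) = 1/(4 + v)
j = 3*I (j = √(-9) = 3*I ≈ 3.0*I)
D(1)*(7 + j) - 95*(-146) = (7 + 3*I)/(4 + 1) - 95*(-146) = (7 + 3*I)/5 + 13870 = (7/5 + 3*I/5) + 13870 = 69357/5 + 3*I/5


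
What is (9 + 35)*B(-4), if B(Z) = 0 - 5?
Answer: -220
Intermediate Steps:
B(Z) = -5
(9 + 35)*B(-4) = (9 + 35)*(-5) = 44*(-5) = -220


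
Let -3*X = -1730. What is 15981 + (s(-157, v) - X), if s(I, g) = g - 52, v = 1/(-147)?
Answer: 752264/49 ≈ 15352.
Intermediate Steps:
v = -1/147 ≈ -0.0068027
s(I, g) = -52 + g
X = 1730/3 (X = -⅓*(-1730) = 1730/3 ≈ 576.67)
15981 + (s(-157, v) - X) = 15981 + ((-52 - 1/147) - 1*1730/3) = 15981 + (-7645/147 - 1730/3) = 15981 - 30805/49 = 752264/49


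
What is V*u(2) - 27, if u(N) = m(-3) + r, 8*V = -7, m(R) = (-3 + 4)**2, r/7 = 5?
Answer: -117/2 ≈ -58.500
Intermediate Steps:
r = 35 (r = 7*5 = 35)
m(R) = 1 (m(R) = 1**2 = 1)
V = -7/8 (V = (1/8)*(-7) = -7/8 ≈ -0.87500)
u(N) = 36 (u(N) = 1 + 35 = 36)
V*u(2) - 27 = -7/8*36 - 27 = -63/2 - 27 = -117/2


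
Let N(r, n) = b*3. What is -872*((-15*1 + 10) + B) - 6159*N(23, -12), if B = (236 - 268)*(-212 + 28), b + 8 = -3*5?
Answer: -4705005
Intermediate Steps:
b = -23 (b = -8 - 3*5 = -8 - 15 = -23)
N(r, n) = -69 (N(r, n) = -23*3 = -69)
B = 5888 (B = -32*(-184) = 5888)
-872*((-15*1 + 10) + B) - 6159*N(23, -12) = -872*((-15*1 + 10) + 5888) - 6159*(-69) = -872*((-15 + 10) + 5888) + 424971 = -872*(-5 + 5888) + 424971 = -872*5883 + 424971 = -5129976 + 424971 = -4705005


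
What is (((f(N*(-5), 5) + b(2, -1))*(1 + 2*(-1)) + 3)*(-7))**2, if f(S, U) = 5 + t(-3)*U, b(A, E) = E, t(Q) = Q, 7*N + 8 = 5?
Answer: 9604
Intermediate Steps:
N = -3/7 (N = -8/7 + (1/7)*5 = -8/7 + 5/7 = -3/7 ≈ -0.42857)
f(S, U) = 5 - 3*U
(((f(N*(-5), 5) + b(2, -1))*(1 + 2*(-1)) + 3)*(-7))**2 = ((((5 - 3*5) - 1)*(1 + 2*(-1)) + 3)*(-7))**2 = ((((5 - 15) - 1)*(1 - 2) + 3)*(-7))**2 = (((-10 - 1)*(-1) + 3)*(-7))**2 = ((-11*(-1) + 3)*(-7))**2 = ((11 + 3)*(-7))**2 = (14*(-7))**2 = (-98)**2 = 9604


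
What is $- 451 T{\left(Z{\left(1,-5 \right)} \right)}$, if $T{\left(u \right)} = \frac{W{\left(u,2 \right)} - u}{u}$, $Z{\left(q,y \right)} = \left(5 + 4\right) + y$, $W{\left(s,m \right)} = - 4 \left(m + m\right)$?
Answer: $2255$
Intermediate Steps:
$W{\left(s,m \right)} = - 8 m$ ($W{\left(s,m \right)} = - 4 \cdot 2 m = - 8 m$)
$Z{\left(q,y \right)} = 9 + y$
$T{\left(u \right)} = \frac{-16 - u}{u}$ ($T{\left(u \right)} = \frac{\left(-8\right) 2 - u}{u} = \frac{-16 - u}{u}$)
$- 451 T{\left(Z{\left(1,-5 \right)} \right)} = - 451 \frac{-16 - \left(9 - 5\right)}{9 - 5} = - 451 \frac{-16 - 4}{4} = - 451 \cdot \frac{1}{4} \left(-20\right) = \left(-451\right) \left(-5\right) = 2255$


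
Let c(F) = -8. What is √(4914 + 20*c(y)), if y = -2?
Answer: √4754 ≈ 68.949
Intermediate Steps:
√(4914 + 20*c(y)) = √(4914 + 20*(-8)) = √(4914 - 160) = √4754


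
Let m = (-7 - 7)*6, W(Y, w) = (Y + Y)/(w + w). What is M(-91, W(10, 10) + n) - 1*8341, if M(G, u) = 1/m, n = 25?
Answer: -700645/84 ≈ -8341.0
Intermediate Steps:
W(Y, w) = Y/w (W(Y, w) = (2*Y)/((2*w)) = (2*Y)*(1/(2*w)) = Y/w)
m = -84 (m = -14*6 = -84)
M(G, u) = -1/84 (M(G, u) = 1/(-84) = -1/84)
M(-91, W(10, 10) + n) - 1*8341 = -1/84 - 1*8341 = -1/84 - 8341 = -700645/84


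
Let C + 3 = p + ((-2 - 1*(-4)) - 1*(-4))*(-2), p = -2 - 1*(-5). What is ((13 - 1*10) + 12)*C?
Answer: -180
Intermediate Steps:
p = 3 (p = -2 + 5 = 3)
C = -12 (C = -3 + (3 + ((-2 - 1*(-4)) - 1*(-4))*(-2)) = -3 + (3 + ((-2 + 4) + 4)*(-2)) = -3 + (3 + (2 + 4)*(-2)) = -3 + (3 + 6*(-2)) = -3 + (3 - 12) = -3 - 9 = -12)
((13 - 1*10) + 12)*C = ((13 - 1*10) + 12)*(-12) = ((13 - 10) + 12)*(-12) = (3 + 12)*(-12) = 15*(-12) = -180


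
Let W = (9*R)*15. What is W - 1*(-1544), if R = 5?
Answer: 2219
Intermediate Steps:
W = 675 (W = (9*5)*15 = 45*15 = 675)
W - 1*(-1544) = 675 - 1*(-1544) = 675 + 1544 = 2219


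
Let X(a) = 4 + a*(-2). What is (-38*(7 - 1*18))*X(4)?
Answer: -1672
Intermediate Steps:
X(a) = 4 - 2*a
(-38*(7 - 1*18))*X(4) = (-38*(7 - 1*18))*(4 - 2*4) = (-38*(7 - 18))*(4 - 8) = -38*(-11)*(-4) = 418*(-4) = -1672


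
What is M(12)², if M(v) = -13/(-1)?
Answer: 169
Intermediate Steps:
M(v) = 13 (M(v) = -13*(-1) = 13)
M(12)² = 13² = 169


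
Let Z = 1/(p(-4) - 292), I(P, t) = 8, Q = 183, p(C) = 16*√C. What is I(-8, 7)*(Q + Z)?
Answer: 7895206/5393 - 16*I/5393 ≈ 1464.0 - 0.0029668*I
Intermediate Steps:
Z = (-292 - 32*I)/86288 (Z = 1/(16*√(-4) - 292) = 1/(16*(2*I) - 292) = 1/(32*I - 292) = 1/(-292 + 32*I) = (-292 - 32*I)/86288 ≈ -0.003384 - 0.00037085*I)
I(-8, 7)*(Q + Z) = 8*(183 + (-73/21572 - 2*I/5393)) = 8*(3947603/21572 - 2*I/5393) = 7895206/5393 - 16*I/5393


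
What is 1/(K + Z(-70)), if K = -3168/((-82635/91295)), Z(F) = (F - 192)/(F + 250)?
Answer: 495810/1734613681 ≈ 0.00028583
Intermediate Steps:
Z(F) = (-192 + F)/(250 + F)
K = 19281504/5509 (K = -3168/((-82635*1/91295)) = -3168/(-16527/18259) = -3168*(-18259/16527) = 19281504/5509 ≈ 3500.0)
1/(K + Z(-70)) = 1/(19281504/5509 + (-192 - 70)/(250 - 70)) = 1/(19281504/5509 - 262/180) = 1/(19281504/5509 + (1/180)*(-262)) = 1/(19281504/5509 - 131/90) = 1/(1734613681/495810) = 495810/1734613681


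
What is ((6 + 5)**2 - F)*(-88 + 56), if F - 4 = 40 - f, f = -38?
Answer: -1248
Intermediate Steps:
F = 82 (F = 4 + (40 - 1*(-38)) = 4 + (40 + 38) = 4 + 78 = 82)
((6 + 5)**2 - F)*(-88 + 56) = ((6 + 5)**2 - 1*82)*(-88 + 56) = (11**2 - 82)*(-32) = (121 - 82)*(-32) = 39*(-32) = -1248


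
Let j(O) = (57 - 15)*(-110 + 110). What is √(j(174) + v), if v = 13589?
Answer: √13589 ≈ 116.57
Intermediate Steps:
j(O) = 0 (j(O) = 42*0 = 0)
√(j(174) + v) = √(0 + 13589) = √13589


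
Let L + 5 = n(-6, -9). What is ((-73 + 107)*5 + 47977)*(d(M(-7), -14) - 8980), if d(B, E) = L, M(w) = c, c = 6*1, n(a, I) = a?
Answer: -432889677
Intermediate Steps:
L = -11 (L = -5 - 6 = -11)
c = 6
M(w) = 6
d(B, E) = -11
((-73 + 107)*5 + 47977)*(d(M(-7), -14) - 8980) = ((-73 + 107)*5 + 47977)*(-11 - 8980) = (34*5 + 47977)*(-8991) = (170 + 47977)*(-8991) = 48147*(-8991) = -432889677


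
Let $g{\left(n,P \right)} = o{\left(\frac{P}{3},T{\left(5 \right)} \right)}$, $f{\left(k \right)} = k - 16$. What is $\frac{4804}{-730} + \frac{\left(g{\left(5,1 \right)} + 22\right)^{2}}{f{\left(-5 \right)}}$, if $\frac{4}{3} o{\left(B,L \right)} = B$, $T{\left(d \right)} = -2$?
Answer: $- \frac{3698237}{122640} \approx -30.155$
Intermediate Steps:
$o{\left(B,L \right)} = \frac{3 B}{4}$
$f{\left(k \right)} = -16 + k$
$g{\left(n,P \right)} = \frac{P}{4}$ ($g{\left(n,P \right)} = \frac{3 \frac{P}{3}}{4} = \frac{P}{4}$)
$\frac{4804}{-730} + \frac{\left(g{\left(5,1 \right)} + 22\right)^{2}}{f{\left(-5 \right)}} = \frac{4804}{-730} + \frac{\left(\frac{1}{4} \cdot 1 + 22\right)^{2}}{-16 - 5} = 4804 \left(- \frac{1}{730}\right) + \frac{\left(\frac{1}{4} + 22\right)^{2}}{-21} = - \frac{2402}{365} + \left(\frac{89}{4}\right)^{2} \left(- \frac{1}{21}\right) = - \frac{2402}{365} + \frac{7921}{16} \left(- \frac{1}{21}\right) = - \frac{2402}{365} - \frac{7921}{336} = - \frac{3698237}{122640}$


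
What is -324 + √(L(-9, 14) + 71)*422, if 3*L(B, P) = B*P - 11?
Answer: -324 + 844*√57/3 ≈ 1800.0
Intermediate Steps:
L(B, P) = -11/3 + B*P/3 (L(B, P) = (B*P - 11)/3 = (-11 + B*P)/3 = -11/3 + B*P/3)
-324 + √(L(-9, 14) + 71)*422 = -324 + √((-11/3 + (⅓)*(-9)*14) + 71)*422 = -324 + √((-11/3 - 42) + 71)*422 = -324 + √(-137/3 + 71)*422 = -324 + √(76/3)*422 = -324 + (2*√57/3)*422 = -324 + 844*√57/3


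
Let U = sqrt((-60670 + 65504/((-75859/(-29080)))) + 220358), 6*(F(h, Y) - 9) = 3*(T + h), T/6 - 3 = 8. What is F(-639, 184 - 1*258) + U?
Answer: -555/2 + 6*sqrt(29539975697778)/75859 ≈ 152.38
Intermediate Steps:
T = 66 (T = 18 + 6*8 = 18 + 48 = 66)
F(h, Y) = 42 + h/2 (F(h, Y) = 9 + (3*(66 + h))/6 = 9 + (198 + 3*h)/6 = 9 + (33 + h/2) = 42 + h/2)
U = 6*sqrt(29539975697778)/75859 (U = sqrt((-60670 + 65504/((-75859*(-1/29080)))) + 220358) = sqrt((-60670 + 65504/(75859/29080)) + 220358) = sqrt((-60670 + 65504*(29080/75859)) + 220358) = sqrt((-60670 + 1904856320/75859) + 220358) = sqrt(-2697509210/75859 + 220358) = sqrt(14018628312/75859) = 6*sqrt(29539975697778)/75859 ≈ 429.88)
F(-639, 184 - 1*258) + U = (42 + (1/2)*(-639)) + 6*sqrt(29539975697778)/75859 = (42 - 639/2) + 6*sqrt(29539975697778)/75859 = -555/2 + 6*sqrt(29539975697778)/75859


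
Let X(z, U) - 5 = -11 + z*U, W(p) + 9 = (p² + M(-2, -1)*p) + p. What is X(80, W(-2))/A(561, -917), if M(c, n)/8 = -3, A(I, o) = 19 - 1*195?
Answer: -1637/88 ≈ -18.602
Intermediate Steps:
A(I, o) = -176 (A(I, o) = 19 - 195 = -176)
M(c, n) = -24 (M(c, n) = 8*(-3) = -24)
W(p) = -9 + p² - 23*p (W(p) = -9 + ((p² - 24*p) + p) = -9 + (p² - 23*p) = -9 + p² - 23*p)
X(z, U) = -6 + U*z (X(z, U) = 5 + (-11 + z*U) = 5 + (-11 + U*z) = -6 + U*z)
X(80, W(-2))/A(561, -917) = (-6 + (-9 + (-2)² - 23*(-2))*80)/(-176) = (-6 + (-9 + 4 + 46)*80)*(-1/176) = (-6 + 41*80)*(-1/176) = (-6 + 3280)*(-1/176) = 3274*(-1/176) = -1637/88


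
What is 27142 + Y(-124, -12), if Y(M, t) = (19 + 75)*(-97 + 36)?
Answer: 21408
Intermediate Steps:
Y(M, t) = -5734 (Y(M, t) = 94*(-61) = -5734)
27142 + Y(-124, -12) = 27142 - 5734 = 21408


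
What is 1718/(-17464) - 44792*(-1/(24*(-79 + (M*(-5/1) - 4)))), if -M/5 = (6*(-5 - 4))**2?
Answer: -138758941/1907514132 ≈ -0.072743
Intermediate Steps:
M = -14580 (M = -5*36*(-5 - 4)**2 = -5*(6*(-9))**2 = -5*(-54)**2 = -5*2916 = -14580)
1718/(-17464) - 44792*(-1/(24*(-79 + (M*(-5/1) - 4)))) = 1718/(-17464) - 44792*(-1/(24*(-79 + (-(-72900)/1 - 4)))) = 1718*(-1/17464) - 44792*(-1/(24*(-79 + (-(-72900) - 4)))) = -859/8732 - 44792*(-1/(24*(-79 + (-14580*(-5) - 4)))) = -859/8732 - 44792*(-1/(24*(-79 + (72900 - 4)))) = -859/8732 - 44792*(-1/(24*(-79 + 72896))) = -859/8732 - 44792/(72817*(-24)) = -859/8732 - 44792/(-1747608) = -859/8732 - 44792*(-1/1747608) = -859/8732 + 5599/218451 = -138758941/1907514132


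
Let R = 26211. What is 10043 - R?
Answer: -16168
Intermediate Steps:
10043 - R = 10043 - 1*26211 = 10043 - 26211 = -16168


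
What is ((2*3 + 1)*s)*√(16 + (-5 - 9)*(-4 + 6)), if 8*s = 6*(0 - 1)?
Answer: -21*I*√3/2 ≈ -18.187*I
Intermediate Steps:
s = -¾ (s = (6*(0 - 1))/8 = (6*(-1))/8 = (⅛)*(-6) = -¾ ≈ -0.75000)
((2*3 + 1)*s)*√(16 + (-5 - 9)*(-4 + 6)) = ((2*3 + 1)*(-¾))*√(16 + (-5 - 9)*(-4 + 6)) = ((6 + 1)*(-¾))*√(16 - 14*2) = (7*(-¾))*√(16 - 28) = -21*I*√3/2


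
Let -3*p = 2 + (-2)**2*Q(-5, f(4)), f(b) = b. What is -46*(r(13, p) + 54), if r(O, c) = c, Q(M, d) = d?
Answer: -2208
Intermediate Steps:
p = -6 (p = -(2 + (-2)**2*4)/3 = -(2 + 4*4)/3 = -(2 + 16)/3 = -1/3*18 = -6)
-46*(r(13, p) + 54) = -46*(-6 + 54) = -46*48 = -2208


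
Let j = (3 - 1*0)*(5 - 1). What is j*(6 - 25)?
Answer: -228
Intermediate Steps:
j = 12 (j = (3 + 0)*4 = 3*4 = 12)
j*(6 - 25) = 12*(6 - 25) = 12*(-19) = -228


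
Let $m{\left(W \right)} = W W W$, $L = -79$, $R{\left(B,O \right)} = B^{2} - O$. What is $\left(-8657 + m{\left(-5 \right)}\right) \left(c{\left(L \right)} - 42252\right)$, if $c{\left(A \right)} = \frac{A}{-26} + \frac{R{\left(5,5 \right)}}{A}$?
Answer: $\frac{381050483817}{1027} \approx 3.7103 \cdot 10^{8}$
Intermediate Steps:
$c{\left(A \right)} = \frac{20}{A} - \frac{A}{26}$ ($c{\left(A \right)} = \frac{A}{-26} + \frac{5^{2} - 5}{A} = A \left(- \frac{1}{26}\right) + \frac{25 - 5}{A} = - \frac{A}{26} + \frac{20}{A} = \frac{20}{A} - \frac{A}{26}$)
$m{\left(W \right)} = W^{3}$ ($m{\left(W \right)} = W^{2} W = W^{3}$)
$\left(-8657 + m{\left(-5 \right)}\right) \left(c{\left(L \right)} - 42252\right) = \left(-8657 + \left(-5\right)^{3}\right) \left(\left(\frac{20}{-79} - - \frac{79}{26}\right) - 42252\right) = \left(-8657 - 125\right) \left(\left(20 \left(- \frac{1}{79}\right) + \frac{79}{26}\right) - 42252\right) = - 8782 \left(\left(- \frac{20}{79} + \frac{79}{26}\right) - 42252\right) = - 8782 \left(\frac{5721}{2054} - 42252\right) = \left(-8782\right) \left(- \frac{86779887}{2054}\right) = \frac{381050483817}{1027}$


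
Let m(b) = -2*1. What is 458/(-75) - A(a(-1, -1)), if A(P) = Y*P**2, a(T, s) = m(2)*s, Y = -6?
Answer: 1342/75 ≈ 17.893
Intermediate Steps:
m(b) = -2
a(T, s) = -2*s
A(P) = -6*P**2
458/(-75) - A(a(-1, -1)) = 458/(-75) - (-6)*(-2*(-1))**2 = 458*(-1/75) - (-6)*2**2 = -458/75 - (-6)*4 = -458/75 - 1*(-24) = -458/75 + 24 = 1342/75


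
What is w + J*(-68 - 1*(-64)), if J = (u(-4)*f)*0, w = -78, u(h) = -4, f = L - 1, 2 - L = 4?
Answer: -78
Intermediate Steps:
L = -2 (L = 2 - 1*4 = 2 - 4 = -2)
f = -3 (f = -2 - 1 = -3)
J = 0 (J = -4*(-3)*0 = 12*0 = 0)
w + J*(-68 - 1*(-64)) = -78 + 0*(-68 - 1*(-64)) = -78 + 0*(-68 + 64) = -78 + 0*(-4) = -78 + 0 = -78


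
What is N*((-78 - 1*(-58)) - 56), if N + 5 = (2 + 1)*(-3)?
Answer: 1064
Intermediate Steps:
N = -14 (N = -5 + (2 + 1)*(-3) = -5 + 3*(-3) = -5 - 9 = -14)
N*((-78 - 1*(-58)) - 56) = -14*((-78 - 1*(-58)) - 56) = -14*((-78 + 58) - 56) = -14*(-20 - 56) = -14*(-76) = 1064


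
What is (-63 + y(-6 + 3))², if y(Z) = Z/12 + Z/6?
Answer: 65025/16 ≈ 4064.1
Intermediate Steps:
y(Z) = Z/4 (y(Z) = Z*(1/12) + Z*(⅙) = Z/12 + Z/6 = Z/4)
(-63 + y(-6 + 3))² = (-63 + (-6 + 3)/4)² = (-63 + (¼)*(-3))² = (-63 - ¾)² = (-255/4)² = 65025/16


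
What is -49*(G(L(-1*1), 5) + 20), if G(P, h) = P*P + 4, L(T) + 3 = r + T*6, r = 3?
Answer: -2940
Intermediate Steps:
L(T) = 6*T (L(T) = -3 + (3 + T*6) = -3 + (3 + 6*T) = 6*T)
G(P, h) = 4 + P**2 (G(P, h) = P**2 + 4 = 4 + P**2)
-49*(G(L(-1*1), 5) + 20) = -49*((4 + (6*(-1*1))**2) + 20) = -49*((4 + (6*(-1))**2) + 20) = -49*((4 + (-6)**2) + 20) = -49*((4 + 36) + 20) = -49*(40 + 20) = -49*60 = -2940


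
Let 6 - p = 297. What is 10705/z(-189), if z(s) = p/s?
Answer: 674415/97 ≈ 6952.7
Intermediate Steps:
p = -291 (p = 6 - 1*297 = 6 - 297 = -291)
z(s) = -291/s
10705/z(-189) = 10705/((-291/(-189))) = 10705/((-291*(-1/189))) = 10705/(97/63) = 10705*(63/97) = 674415/97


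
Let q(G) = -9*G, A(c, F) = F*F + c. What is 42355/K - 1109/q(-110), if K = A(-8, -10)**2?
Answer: 16272437/4189680 ≈ 3.8839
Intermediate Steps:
A(c, F) = c + F**2 (A(c, F) = F**2 + c = c + F**2)
K = 8464 (K = (-8 + (-10)**2)**2 = (-8 + 100)**2 = 92**2 = 8464)
42355/K - 1109/q(-110) = 42355/8464 - 1109/((-9*(-110))) = 42355*(1/8464) - 1109/990 = 42355/8464 - 1109*1/990 = 42355/8464 - 1109/990 = 16272437/4189680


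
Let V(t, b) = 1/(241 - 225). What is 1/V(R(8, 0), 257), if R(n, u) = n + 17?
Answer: 16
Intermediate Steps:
R(n, u) = 17 + n
V(t, b) = 1/16
1/V(R(8, 0), 257) = 1/(1/16) = 16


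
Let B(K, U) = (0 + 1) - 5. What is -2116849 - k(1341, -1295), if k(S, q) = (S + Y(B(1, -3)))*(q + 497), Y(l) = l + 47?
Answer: -1012417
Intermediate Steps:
B(K, U) = -4 (B(K, U) = 1 - 5 = -4)
Y(l) = 47 + l
k(S, q) = (43 + S)*(497 + q) (k(S, q) = (S + (47 - 4))*(q + 497) = (S + 43)*(497 + q) = (43 + S)*(497 + q))
-2116849 - k(1341, -1295) = -2116849 - (21371 + 43*(-1295) + 497*1341 + 1341*(-1295)) = -2116849 - (21371 - 55685 + 666477 - 1736595) = -2116849 - 1*(-1104432) = -2116849 + 1104432 = -1012417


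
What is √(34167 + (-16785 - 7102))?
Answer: 2*√2570 ≈ 101.39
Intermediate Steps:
√(34167 + (-16785 - 7102)) = √(34167 - 23887) = √10280 = 2*√2570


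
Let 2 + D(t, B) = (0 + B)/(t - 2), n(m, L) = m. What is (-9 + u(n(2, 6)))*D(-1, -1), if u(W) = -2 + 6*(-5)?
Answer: 205/3 ≈ 68.333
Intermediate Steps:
u(W) = -32 (u(W) = -2 - 30 = -32)
D(t, B) = -2 + B/(-2 + t) (D(t, B) = -2 + (0 + B)/(t - 2) = -2 + B/(-2 + t))
(-9 + u(n(2, 6)))*D(-1, -1) = (-9 - 32)*((4 - 1 - 2*(-1))/(-2 - 1)) = -41*(4 - 1 + 2)/(-3) = -(-41)*5/3 = -41*(-5/3) = 205/3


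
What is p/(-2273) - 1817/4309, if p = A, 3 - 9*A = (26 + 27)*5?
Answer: -36041411/88149213 ≈ -0.40887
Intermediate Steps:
A = -262/9 (A = ⅓ - (26 + 27)*5/9 = ⅓ - 53*5/9 = ⅓ - ⅑*265 = ⅓ - 265/9 = -262/9 ≈ -29.111)
p = -262/9 ≈ -29.111
p/(-2273) - 1817/4309 = -262/9/(-2273) - 1817/4309 = -262/9*(-1/2273) - 1817*1/4309 = 262/20457 - 1817/4309 = -36041411/88149213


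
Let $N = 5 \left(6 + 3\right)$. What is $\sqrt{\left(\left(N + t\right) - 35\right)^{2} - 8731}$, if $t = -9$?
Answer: $3 i \sqrt{970} \approx 93.434 i$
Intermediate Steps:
$N = 45$ ($N = 5 \cdot 9 = 45$)
$\sqrt{\left(\left(N + t\right) - 35\right)^{2} - 8731} = \sqrt{\left(\left(45 - 9\right) - 35\right)^{2} - 8731} = \sqrt{\left(36 - 35\right)^{2} - 8731} = \sqrt{1^{2} - 8731} = \sqrt{1 - 8731} = \sqrt{-8730} = 3 i \sqrt{970}$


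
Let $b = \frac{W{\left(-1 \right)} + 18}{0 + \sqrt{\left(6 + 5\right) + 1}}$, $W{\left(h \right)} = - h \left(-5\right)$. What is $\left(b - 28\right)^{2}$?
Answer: $\frac{9577}{12} - \frac{364 \sqrt{3}}{3} \approx 587.93$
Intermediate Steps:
$W{\left(h \right)} = 5 h$
$b = \frac{13 \sqrt{3}}{6}$ ($b = \frac{5 \left(-1\right) + 18}{0 + \sqrt{\left(6 + 5\right) + 1}} = \frac{-5 + 18}{0 + \sqrt{11 + 1}} = \frac{13}{0 + \sqrt{12}} = \frac{13}{0 + 2 \sqrt{3}} = \frac{13}{2 \sqrt{3}} = 13 \frac{\sqrt{3}}{6} = \frac{13 \sqrt{3}}{6} \approx 3.7528$)
$\left(b - 28\right)^{2} = \left(\frac{13 \sqrt{3}}{6} - 28\right)^{2} = \left(-28 + \frac{13 \sqrt{3}}{6}\right)^{2}$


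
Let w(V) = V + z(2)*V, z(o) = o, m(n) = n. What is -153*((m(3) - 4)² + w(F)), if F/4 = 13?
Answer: -24021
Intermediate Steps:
F = 52 (F = 4*13 = 52)
w(V) = 3*V (w(V) = V + 2*V = 3*V)
-153*((m(3) - 4)² + w(F)) = -153*((3 - 4)² + 3*52) = -153*((-1)² + 156) = -153*(1 + 156) = -153*157 = -24021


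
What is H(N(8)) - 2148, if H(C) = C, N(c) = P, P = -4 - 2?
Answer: -2154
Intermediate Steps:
P = -6
N(c) = -6
H(N(8)) - 2148 = -6 - 2148 = -2154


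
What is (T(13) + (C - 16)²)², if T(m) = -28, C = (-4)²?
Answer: 784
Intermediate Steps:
C = 16
(T(13) + (C - 16)²)² = (-28 + (16 - 16)²)² = (-28 + 0²)² = (-28 + 0)² = (-28)² = 784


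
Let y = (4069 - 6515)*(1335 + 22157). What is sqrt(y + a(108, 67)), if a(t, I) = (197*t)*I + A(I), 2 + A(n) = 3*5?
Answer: I*sqrt(56035927) ≈ 7485.7*I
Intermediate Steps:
A(n) = 13 (A(n) = -2 + 3*5 = -2 + 15 = 13)
y = -57461432 (y = -2446*23492 = -57461432)
a(t, I) = 13 + 197*I*t (a(t, I) = (197*t)*I + 13 = 197*I*t + 13 = 13 + 197*I*t)
sqrt(y + a(108, 67)) = sqrt(-57461432 + (13 + 197*67*108)) = sqrt(-57461432 + (13 + 1425492)) = sqrt(-57461432 + 1425505) = sqrt(-56035927) = I*sqrt(56035927)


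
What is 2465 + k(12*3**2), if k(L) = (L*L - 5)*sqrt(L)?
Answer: 2465 + 69954*sqrt(3) ≈ 1.2363e+5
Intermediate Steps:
k(L) = sqrt(L)*(-5 + L**2) (k(L) = (L**2 - 5)*sqrt(L) = (-5 + L**2)*sqrt(L) = sqrt(L)*(-5 + L**2))
2465 + k(12*3**2) = 2465 + sqrt(12*3**2)*(-5 + (12*3**2)**2) = 2465 + sqrt(12*9)*(-5 + (12*9)**2) = 2465 + sqrt(108)*(-5 + 108**2) = 2465 + (6*sqrt(3))*(-5 + 11664) = 2465 + (6*sqrt(3))*11659 = 2465 + 69954*sqrt(3)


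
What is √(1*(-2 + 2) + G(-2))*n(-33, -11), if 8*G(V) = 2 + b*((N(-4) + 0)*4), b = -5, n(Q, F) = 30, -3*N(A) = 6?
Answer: 15*√21 ≈ 68.739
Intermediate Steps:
N(A) = -2 (N(A) = -⅓*6 = -2)
G(V) = 21/4 (G(V) = (2 - 5*(-2 + 0)*4)/8 = (2 - (-10)*4)/8 = (2 - 5*(-8))/8 = (2 + 40)/8 = (⅛)*42 = 21/4)
√(1*(-2 + 2) + G(-2))*n(-33, -11) = √(1*(-2 + 2) + 21/4)*30 = √(1*0 + 21/4)*30 = √(0 + 21/4)*30 = √(21/4)*30 = (√21/2)*30 = 15*√21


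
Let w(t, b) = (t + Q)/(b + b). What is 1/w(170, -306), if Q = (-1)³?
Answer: -612/169 ≈ -3.6213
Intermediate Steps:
Q = -1
w(t, b) = (-1 + t)/(2*b) (w(t, b) = (t - 1)/(b + b) = (-1 + t)/((2*b)) = (-1 + t)*(1/(2*b)) = (-1 + t)/(2*b))
1/w(170, -306) = 1/((½)*(-1 + 170)/(-306)) = 1/((½)*(-1/306)*169) = 1/(-169/612) = -612/169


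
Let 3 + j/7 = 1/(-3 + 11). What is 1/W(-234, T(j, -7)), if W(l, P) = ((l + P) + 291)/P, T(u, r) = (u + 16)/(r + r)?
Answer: 11/2139 ≈ 0.0051426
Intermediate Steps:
j = -161/8 (j = -21 + 7/(-3 + 11) = -21 + 7/8 = -161/8 ≈ -20.125)
T(u, r) = (16 + u)/(2*r) (T(u, r) = (16 + u)/((2*r)) = (16 + u)*(1/(2*r)) = (16 + u)/(2*r))
W(l, P) = (291 + P + l)/P (W(l, P) = ((P + l) + 291)/P = (291 + P + l)/P)
1/W(-234, T(j, -7)) = 1/((291 + (½)*(16 - 161/8)/(-7) - 234)/(((½)*(16 - 161/8)/(-7)))) = 1/((291 + (½)*(-⅐)*(-33/8) - 234)/(((½)*(-⅐)*(-33/8)))) = 1/((291 + 33/112 - 234)/(33/112)) = 1/((112/33)*(6417/112)) = 1/(2139/11) = 11/2139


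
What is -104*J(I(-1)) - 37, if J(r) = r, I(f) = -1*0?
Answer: -37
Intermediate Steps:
I(f) = 0
-104*J(I(-1)) - 37 = -104*0 - 37 = 0 - 37 = -37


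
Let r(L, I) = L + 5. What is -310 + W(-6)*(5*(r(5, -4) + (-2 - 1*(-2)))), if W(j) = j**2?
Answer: 1490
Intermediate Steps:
r(L, I) = 5 + L
-310 + W(-6)*(5*(r(5, -4) + (-2 - 1*(-2)))) = -310 + (-6)**2*(5*((5 + 5) + (-2 - 1*(-2)))) = -310 + 36*(5*(10 + (-2 + 2))) = -310 + 36*(5*(10 + 0)) = -310 + 36*(5*10) = -310 + 36*50 = -310 + 1800 = 1490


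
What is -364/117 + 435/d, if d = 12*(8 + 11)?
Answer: -823/684 ≈ -1.2032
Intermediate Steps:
d = 228 (d = 12*19 = 228)
-364/117 + 435/d = -364/117 + 435/228 = -364*1/117 + 435*(1/228) = -28/9 + 145/76 = -823/684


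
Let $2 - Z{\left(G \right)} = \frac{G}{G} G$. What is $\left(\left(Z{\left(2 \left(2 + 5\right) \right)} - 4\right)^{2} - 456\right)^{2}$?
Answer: $40000$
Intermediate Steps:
$Z{\left(G \right)} = 2 - G$ ($Z{\left(G \right)} = 2 - \frac{G}{G} G = 2 - 1 G = 2 - G$)
$\left(\left(Z{\left(2 \left(2 + 5\right) \right)} - 4\right)^{2} - 456\right)^{2} = \left(\left(\left(2 - 2 \left(2 + 5\right)\right) - 4\right)^{2} - 456\right)^{2} = \left(\left(\left(2 - 2 \cdot 7\right) - 4\right)^{2} - 456\right)^{2} = \left(\left(\left(2 - 14\right) - 4\right)^{2} - 456\right)^{2} = \left(\left(-12 - 4\right)^{2} - 456\right)^{2} = \left(\left(-16\right)^{2} - 456\right)^{2} = \left(256 - 456\right)^{2} = \left(-200\right)^{2} = 40000$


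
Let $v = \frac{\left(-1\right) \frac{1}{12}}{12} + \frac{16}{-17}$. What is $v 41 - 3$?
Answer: $- \frac{102505}{2448} \approx -41.873$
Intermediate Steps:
$v = - \frac{2321}{2448}$ ($v = \left(-1\right) \frac{1}{12} \cdot \frac{1}{12} + 16 \left(- \frac{1}{17}\right) = \left(- \frac{1}{12}\right) \frac{1}{12} - \frac{16}{17} = - \frac{1}{144} - \frac{16}{17} = - \frac{2321}{2448} \approx -0.94812$)
$v 41 - 3 = \left(- \frac{2321}{2448}\right) 41 - 3 = - \frac{95161}{2448} - 3 = - \frac{102505}{2448}$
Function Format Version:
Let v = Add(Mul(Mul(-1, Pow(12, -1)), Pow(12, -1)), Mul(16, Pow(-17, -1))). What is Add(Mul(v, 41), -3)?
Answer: Rational(-102505, 2448) ≈ -41.873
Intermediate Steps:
v = Rational(-2321, 2448) (v = Add(Mul(Mul(-1, Rational(1, 12)), Rational(1, 12)), Mul(16, Rational(-1, 17))) = Add(Mul(Rational(-1, 12), Rational(1, 12)), Rational(-16, 17)) = Add(Rational(-1, 144), Rational(-16, 17)) = Rational(-2321, 2448) ≈ -0.94812)
Add(Mul(v, 41), -3) = Add(Mul(Rational(-2321, 2448), 41), -3) = Add(Rational(-95161, 2448), -3) = Rational(-102505, 2448)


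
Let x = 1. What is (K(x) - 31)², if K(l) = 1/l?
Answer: 900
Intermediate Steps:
K(l) = 1/l
(K(x) - 31)² = (1/1 - 31)² = (1 - 31)² = (-30)² = 900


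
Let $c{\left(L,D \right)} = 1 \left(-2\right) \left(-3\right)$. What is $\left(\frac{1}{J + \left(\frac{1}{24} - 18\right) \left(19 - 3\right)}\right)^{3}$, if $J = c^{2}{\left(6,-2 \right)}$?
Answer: $- \frac{27}{428661064} \approx -6.2987 \cdot 10^{-8}$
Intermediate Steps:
$c{\left(L,D \right)} = 6$ ($c{\left(L,D \right)} = \left(-2\right) \left(-3\right) = 6$)
$J = 36$ ($J = 6^{2} = 36$)
$\left(\frac{1}{J + \left(\frac{1}{24} - 18\right) \left(19 - 3\right)}\right)^{3} = \left(\frac{1}{36 + \left(\frac{1}{24} - 18\right) \left(19 - 3\right)}\right)^{3} = \left(\frac{1}{36 + \left(\frac{1}{24} - 18\right) 16}\right)^{3} = \left(\frac{1}{36 - \frac{862}{3}}\right)^{3} = \left(\frac{1}{- \frac{754}{3}}\right)^{3} = \left(- \frac{3}{754}\right)^{3} = - \frac{27}{428661064}$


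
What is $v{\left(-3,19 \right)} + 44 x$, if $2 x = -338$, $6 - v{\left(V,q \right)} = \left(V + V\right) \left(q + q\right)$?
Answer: $-7202$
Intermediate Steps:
$v{\left(V,q \right)} = 6 - 4 V q$ ($v{\left(V,q \right)} = 6 - \left(V + V\right) \left(q + q\right) = 6 - 2 V 2 q = 6 - 4 V q$)
$x = -169$ ($x = \frac{1}{2} \left(-338\right) = -169$)
$v{\left(-3,19 \right)} + 44 x = \left(6 - \left(-12\right) 19\right) + 44 \left(-169\right) = \left(6 + 228\right) - 7436 = 234 - 7436 = -7202$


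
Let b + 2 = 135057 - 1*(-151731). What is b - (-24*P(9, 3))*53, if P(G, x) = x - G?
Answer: 279154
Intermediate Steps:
b = 286786 (b = -2 + (135057 - 1*(-151731)) = -2 + (135057 + 151731) = -2 + 286788 = 286786)
b - (-24*P(9, 3))*53 = 286786 - (-24*(3 - 1*9))*53 = 286786 - (-24*(3 - 9))*53 = 286786 - (-24*(-6))*53 = 286786 - 144*53 = 286786 - 1*7632 = 286786 - 7632 = 279154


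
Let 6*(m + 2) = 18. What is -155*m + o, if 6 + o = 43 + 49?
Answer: -69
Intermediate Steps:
m = 1 (m = -2 + (⅙)*18 = -2 + 3 = 1)
o = 86 (o = -6 + (43 + 49) = -6 + 92 = 86)
-155*m + o = -155*1 + 86 = -155 + 86 = -69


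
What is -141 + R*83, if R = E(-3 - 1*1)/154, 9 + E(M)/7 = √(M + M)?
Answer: -3849/22 + 83*I*√2/11 ≈ -174.95 + 10.671*I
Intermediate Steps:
E(M) = -63 + 7*√2*√M (E(M) = -63 + 7*√(M + M) = -63 + 7*√(2*M) = -63 + 7*(√2*√M) = -63 + 7*√2*√M)
R = -9/22 + I*√2/11 (R = (-63 + 7*√2*√(-3 - 1*1))/154 = (-63 + 7*√2*√(-3 - 1))*(1/154) = (-63 + 7*√2*√(-4))*(1/154) = (-63 + 7*√2*(2*I))*(1/154) = (-63 + 14*I*√2)*(1/154) = -9/22 + I*√2/11 ≈ -0.40909 + 0.12856*I)
-141 + R*83 = -141 + (-9/22 + I*√2/11)*83 = -141 + (-747/22 + 83*I*√2/11) = -3849/22 + 83*I*√2/11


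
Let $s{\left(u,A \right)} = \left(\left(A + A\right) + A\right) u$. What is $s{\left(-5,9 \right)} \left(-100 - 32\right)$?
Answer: $17820$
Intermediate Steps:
$s{\left(u,A \right)} = 3 A u$ ($s{\left(u,A \right)} = \left(2 A + A\right) u = 3 A u$)
$s{\left(-5,9 \right)} \left(-100 - 32\right) = 3 \cdot 9 \left(-5\right) \left(-100 - 32\right) = \left(-135\right) \left(-132\right) = 17820$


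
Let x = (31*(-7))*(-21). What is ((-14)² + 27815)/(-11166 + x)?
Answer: -9337/2203 ≈ -4.2383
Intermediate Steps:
x = 4557 (x = -217*(-21) = 4557)
((-14)² + 27815)/(-11166 + x) = ((-14)² + 27815)/(-11166 + 4557) = (196 + 27815)/(-6609) = 28011*(-1/6609) = -9337/2203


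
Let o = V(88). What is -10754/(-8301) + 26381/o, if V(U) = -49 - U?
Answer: -217515383/1137237 ≈ -191.27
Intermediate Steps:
o = -137 (o = -49 - 1*88 = -49 - 88 = -137)
-10754/(-8301) + 26381/o = -10754/(-8301) + 26381/(-137) = -10754*(-1/8301) + 26381*(-1/137) = 10754/8301 - 26381/137 = -217515383/1137237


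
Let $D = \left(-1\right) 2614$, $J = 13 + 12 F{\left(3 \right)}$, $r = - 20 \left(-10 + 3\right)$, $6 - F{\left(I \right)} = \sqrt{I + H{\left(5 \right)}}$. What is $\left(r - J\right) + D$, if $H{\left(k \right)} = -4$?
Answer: $-2559 + 12 i \approx -2559.0 + 12.0 i$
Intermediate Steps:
$F{\left(I \right)} = 6 - \sqrt{-4 + I}$ ($F{\left(I \right)} = 6 - \sqrt{I - 4} = 6 - \sqrt{-4 + I}$)
$r = 140$ ($r = \left(-20\right) \left(-7\right) = 140$)
$J = 85 - 12 i$ ($J = 13 + 12 \left(6 - \sqrt{-4 + 3}\right) = 13 + 12 \left(6 - \sqrt{-1}\right) = 13 + 12 \left(6 - i\right) = 13 + \left(72 - 12 i\right) = 85 - 12 i \approx 85.0 - 12.0 i$)
$D = -2614$
$\left(r - J\right) + D = \left(140 - \left(85 - 12 i\right)\right) - 2614 = \left(55 + 12 i\right) - 2614 = -2559 + 12 i$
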